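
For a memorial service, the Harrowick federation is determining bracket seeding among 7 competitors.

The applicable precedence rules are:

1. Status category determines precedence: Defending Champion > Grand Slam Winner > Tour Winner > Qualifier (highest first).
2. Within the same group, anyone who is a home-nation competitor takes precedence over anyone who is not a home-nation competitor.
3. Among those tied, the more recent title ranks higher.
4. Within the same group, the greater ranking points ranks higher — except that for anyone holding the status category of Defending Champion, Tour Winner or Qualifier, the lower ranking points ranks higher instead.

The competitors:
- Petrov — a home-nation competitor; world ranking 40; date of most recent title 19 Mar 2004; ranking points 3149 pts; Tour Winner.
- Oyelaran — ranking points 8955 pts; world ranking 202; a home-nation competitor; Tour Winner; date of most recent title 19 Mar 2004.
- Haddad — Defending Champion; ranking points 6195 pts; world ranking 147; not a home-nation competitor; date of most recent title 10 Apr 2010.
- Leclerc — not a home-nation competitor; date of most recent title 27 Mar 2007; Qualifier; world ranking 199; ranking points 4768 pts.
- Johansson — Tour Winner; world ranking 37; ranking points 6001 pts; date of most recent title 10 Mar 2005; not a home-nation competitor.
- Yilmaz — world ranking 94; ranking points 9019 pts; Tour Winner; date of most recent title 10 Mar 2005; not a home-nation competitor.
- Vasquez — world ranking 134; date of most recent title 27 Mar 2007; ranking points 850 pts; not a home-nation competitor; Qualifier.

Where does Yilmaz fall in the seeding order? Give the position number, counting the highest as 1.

By status category: Haddad (Defending Champion); then Petrov, Oyelaran, Johansson and Yilmaz (Tour Winner); then Vasquez and Leclerc (Qualifier).
Among Petrov, Oyelaran, Johansson and Yilmaz, a home-nation competitor before not a home-nation competitor: Petrov and Oyelaran (a home-nation competitor) before Johansson and Yilmaz (not a home-nation competitor).
Petrov and Oyelaran both have date of most recent title 19 Mar 2004, so the next rule applies.
Among Petrov and Oyelaran, by ranking points (lower first) (reversed rule for this group): Petrov (3149 pts) before Oyelaran (8955 pts).
Johansson and Yilmaz both have date of most recent title 10 Mar 2005, so the next rule applies.
Among Johansson and Yilmaz, by ranking points (lower first) (reversed rule for this group): Johansson (6001 pts) before Yilmaz (9019 pts).
Vasquez and Leclerc are each not a home-nation competitor, so the next rule applies.
Vasquez and Leclerc both have date of most recent title 27 Mar 2007, so the next rule applies.
Among Vasquez and Leclerc, by ranking points (lower first) (reversed rule for this group): Vasquez (850 pts) before Leclerc (4768 pts).
Order: Haddad, Petrov, Oyelaran, Johansson, Yilmaz, Vasquez, Leclerc. So position 5.

5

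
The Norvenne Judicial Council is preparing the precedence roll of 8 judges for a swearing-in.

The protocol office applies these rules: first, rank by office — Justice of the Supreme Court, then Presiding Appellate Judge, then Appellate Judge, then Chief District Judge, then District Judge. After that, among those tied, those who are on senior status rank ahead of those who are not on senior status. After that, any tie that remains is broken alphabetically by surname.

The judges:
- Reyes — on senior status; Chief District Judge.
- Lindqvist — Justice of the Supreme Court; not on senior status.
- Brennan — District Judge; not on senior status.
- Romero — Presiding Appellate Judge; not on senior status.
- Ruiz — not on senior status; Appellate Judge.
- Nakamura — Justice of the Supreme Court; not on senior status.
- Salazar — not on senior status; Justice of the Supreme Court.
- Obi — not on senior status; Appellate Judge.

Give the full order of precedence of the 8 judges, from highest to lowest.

By office: Lindqvist, Nakamura and Salazar (Justice of the Supreme Court); then Romero (Presiding Appellate Judge); then Obi and Ruiz (Appellate Judge); then Reyes (Chief District Judge); then Brennan (District Judge).
Lindqvist, Nakamura and Salazar are each not on senior status, so the next rule applies.
Among Lindqvist, Nakamura and Salazar, alphabetically by surname: Lindqvist before Nakamura before Salazar.
Obi and Ruiz are each not on senior status, so the next rule applies.
Among Obi and Ruiz, alphabetically by surname: Obi before Ruiz.
Full order: Lindqvist, Nakamura, Salazar, Romero, Obi, Ruiz, Reyes, Brennan.

Lindqvist, Nakamura, Salazar, Romero, Obi, Ruiz, Reyes, Brennan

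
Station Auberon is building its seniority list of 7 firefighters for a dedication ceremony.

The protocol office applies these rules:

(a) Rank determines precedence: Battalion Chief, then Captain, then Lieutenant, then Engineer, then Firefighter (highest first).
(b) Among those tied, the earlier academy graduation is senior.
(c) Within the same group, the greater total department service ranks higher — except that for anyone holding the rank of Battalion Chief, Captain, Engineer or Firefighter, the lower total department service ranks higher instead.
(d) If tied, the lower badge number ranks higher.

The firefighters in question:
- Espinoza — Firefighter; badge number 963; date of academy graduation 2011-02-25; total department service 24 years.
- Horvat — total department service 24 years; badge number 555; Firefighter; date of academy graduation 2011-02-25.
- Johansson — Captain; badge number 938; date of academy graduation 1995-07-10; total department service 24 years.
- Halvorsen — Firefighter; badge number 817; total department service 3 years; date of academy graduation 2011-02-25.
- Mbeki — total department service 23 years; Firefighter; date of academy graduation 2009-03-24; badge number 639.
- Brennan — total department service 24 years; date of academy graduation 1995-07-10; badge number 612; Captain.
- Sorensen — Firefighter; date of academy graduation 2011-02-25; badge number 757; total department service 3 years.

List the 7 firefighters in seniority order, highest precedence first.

By rank: Brennan and Johansson (Captain); then Mbeki, Sorensen, Halvorsen, Horvat and Espinoza (Firefighter).
Brennan and Johansson both have date of academy graduation 1995-07-10, so the next rule applies.
Brennan and Johansson both have total department service 24 years, so the next rule applies.
Among Brennan and Johansson, by badge number (lower first): Brennan (612) before Johansson (938).
Among Mbeki, Sorensen, Halvorsen, Horvat and Espinoza, by date of academy graduation (earlier first): Mbeki (2009-03-24) before Sorensen, Halvorsen, Horvat and Espinoza (2011-02-25).
Among Sorensen, Halvorsen, Horvat and Espinoza, by total department service (lower first) (reversed rule for this group): Sorensen and Halvorsen (3 years) before Horvat and Espinoza (24 years).
Among Sorensen and Halvorsen, by badge number (lower first): Sorensen (757) before Halvorsen (817).
Among Horvat and Espinoza, by badge number (lower first): Horvat (555) before Espinoza (963).
Full order: Brennan, Johansson, Mbeki, Sorensen, Halvorsen, Horvat, Espinoza.

Brennan, Johansson, Mbeki, Sorensen, Halvorsen, Horvat, Espinoza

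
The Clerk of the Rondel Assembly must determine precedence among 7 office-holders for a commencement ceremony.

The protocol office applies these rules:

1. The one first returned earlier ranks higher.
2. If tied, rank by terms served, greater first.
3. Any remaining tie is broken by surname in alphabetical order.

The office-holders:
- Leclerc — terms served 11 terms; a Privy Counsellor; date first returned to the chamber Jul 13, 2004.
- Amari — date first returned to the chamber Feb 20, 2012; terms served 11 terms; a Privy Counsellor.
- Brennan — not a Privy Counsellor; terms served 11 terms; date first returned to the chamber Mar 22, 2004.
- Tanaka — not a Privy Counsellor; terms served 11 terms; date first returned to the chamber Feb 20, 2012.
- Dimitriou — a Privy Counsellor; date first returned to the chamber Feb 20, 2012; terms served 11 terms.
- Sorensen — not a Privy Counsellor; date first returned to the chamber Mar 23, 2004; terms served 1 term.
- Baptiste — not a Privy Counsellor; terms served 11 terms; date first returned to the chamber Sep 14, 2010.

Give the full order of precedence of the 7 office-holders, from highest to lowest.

By date first returned to the chamber (earlier first): Brennan (Mar 22, 2004); then Sorensen (Mar 23, 2004); then Leclerc (Jul 13, 2004); then Baptiste (Sep 14, 2010); then Amari, Dimitriou and Tanaka (each Feb 20, 2012).
Amari, Dimitriou and Tanaka all have terms served 11 terms, so the next rule applies.
Among Amari, Dimitriou and Tanaka, alphabetically by surname: Amari before Dimitriou before Tanaka.
Full order: Brennan, Sorensen, Leclerc, Baptiste, Amari, Dimitriou, Tanaka.

Brennan, Sorensen, Leclerc, Baptiste, Amari, Dimitriou, Tanaka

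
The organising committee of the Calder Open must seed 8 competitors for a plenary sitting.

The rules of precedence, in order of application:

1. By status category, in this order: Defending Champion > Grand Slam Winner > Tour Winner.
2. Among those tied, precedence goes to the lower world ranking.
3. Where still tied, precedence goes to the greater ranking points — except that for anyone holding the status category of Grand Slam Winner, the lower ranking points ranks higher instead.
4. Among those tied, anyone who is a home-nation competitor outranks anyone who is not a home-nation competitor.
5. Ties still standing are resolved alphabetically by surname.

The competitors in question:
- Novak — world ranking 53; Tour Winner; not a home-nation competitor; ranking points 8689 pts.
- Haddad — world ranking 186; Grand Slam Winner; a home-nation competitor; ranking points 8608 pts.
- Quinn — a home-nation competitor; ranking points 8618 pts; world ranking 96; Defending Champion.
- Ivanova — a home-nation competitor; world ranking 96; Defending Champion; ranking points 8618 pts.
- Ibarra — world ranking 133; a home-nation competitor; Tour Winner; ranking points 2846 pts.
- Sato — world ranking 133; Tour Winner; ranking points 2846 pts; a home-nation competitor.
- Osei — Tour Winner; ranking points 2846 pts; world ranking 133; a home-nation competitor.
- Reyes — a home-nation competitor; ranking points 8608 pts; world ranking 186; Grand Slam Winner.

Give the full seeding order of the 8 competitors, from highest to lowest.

By status category: Ivanova and Quinn (Defending Champion); then Haddad and Reyes (Grand Slam Winner); then Novak, Ibarra, Osei and Sato (Tour Winner).
Ivanova and Quinn both have world ranking 96, so the next rule applies.
Ivanova and Quinn both have ranking points 8618 pts, so the next rule applies.
Ivanova and Quinn are each a home-nation competitor, so the next rule applies.
Among Ivanova and Quinn, alphabetically by surname: Ivanova before Quinn.
Haddad and Reyes both have world ranking 186, so the next rule applies.
Haddad and Reyes both have ranking points 8608 pts, so the next rule applies.
Haddad and Reyes are each a home-nation competitor, so the next rule applies.
Among Haddad and Reyes, alphabetically by surname: Haddad before Reyes.
Among Novak, Ibarra, Osei and Sato, by world ranking (lower first): Novak (53) before Ibarra, Osei and Sato (133).
Ibarra, Osei and Sato all have ranking points 2846 pts, so the next rule applies.
Ibarra, Osei and Sato are each a home-nation competitor, so the next rule applies.
Among Ibarra, Osei and Sato, alphabetically by surname: Ibarra before Osei before Sato.
Full order: Ivanova, Quinn, Haddad, Reyes, Novak, Ibarra, Osei, Sato.

Ivanova, Quinn, Haddad, Reyes, Novak, Ibarra, Osei, Sato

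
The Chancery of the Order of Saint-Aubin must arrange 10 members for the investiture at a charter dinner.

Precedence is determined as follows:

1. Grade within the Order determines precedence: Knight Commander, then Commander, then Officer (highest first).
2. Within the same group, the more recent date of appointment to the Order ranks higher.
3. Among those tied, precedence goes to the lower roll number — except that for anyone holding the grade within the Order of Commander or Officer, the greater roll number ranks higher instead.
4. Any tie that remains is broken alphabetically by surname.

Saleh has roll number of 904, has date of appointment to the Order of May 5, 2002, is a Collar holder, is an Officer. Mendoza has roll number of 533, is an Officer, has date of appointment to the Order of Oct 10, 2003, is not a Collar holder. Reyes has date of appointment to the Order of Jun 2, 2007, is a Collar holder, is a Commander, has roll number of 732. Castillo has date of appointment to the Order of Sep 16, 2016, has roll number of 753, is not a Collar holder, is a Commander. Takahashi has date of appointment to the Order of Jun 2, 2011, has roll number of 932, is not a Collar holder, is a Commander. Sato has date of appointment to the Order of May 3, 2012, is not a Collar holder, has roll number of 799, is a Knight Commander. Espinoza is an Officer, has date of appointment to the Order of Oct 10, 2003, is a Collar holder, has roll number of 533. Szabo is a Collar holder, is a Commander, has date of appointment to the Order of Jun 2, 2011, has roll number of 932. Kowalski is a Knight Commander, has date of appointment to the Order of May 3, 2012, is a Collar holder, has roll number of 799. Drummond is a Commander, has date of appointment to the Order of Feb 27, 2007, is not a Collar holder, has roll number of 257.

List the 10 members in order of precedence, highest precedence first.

Kowalski, Sato, Castillo, Szabo, Takahashi, Reyes, Drummond, Espinoza, Mendoza, Saleh

By grade within the Order: Kowalski and Sato (Knight Commander); then Castillo, Szabo, Takahashi, Reyes and Drummond (Commander); then Espinoza, Mendoza and Saleh (Officer).
Kowalski and Sato both have date of appointment to the Order May 3, 2012, so the next rule applies.
Kowalski and Sato both have roll number 799, so the next rule applies.
Among Kowalski and Sato, alphabetically by surname: Kowalski before Sato.
Among Castillo, Szabo, Takahashi, Reyes and Drummond, by date of appointment to the Order (later first): Castillo (Sep 16, 2016) before Szabo and Takahashi (Jun 2, 2011) before Reyes (Jun 2, 2007) before Drummond (Feb 27, 2007).
Szabo and Takahashi both have roll number 932, so the next rule applies.
Among Szabo and Takahashi, alphabetically by surname: Szabo before Takahashi.
Among Espinoza, Mendoza and Saleh, by date of appointment to the Order (later first): Espinoza and Mendoza (Oct 10, 2003) before Saleh (May 5, 2002).
Espinoza and Mendoza both have roll number 533, so the next rule applies.
Among Espinoza and Mendoza, alphabetically by surname: Espinoza before Mendoza.
Full order: Kowalski, Sato, Castillo, Szabo, Takahashi, Reyes, Drummond, Espinoza, Mendoza, Saleh.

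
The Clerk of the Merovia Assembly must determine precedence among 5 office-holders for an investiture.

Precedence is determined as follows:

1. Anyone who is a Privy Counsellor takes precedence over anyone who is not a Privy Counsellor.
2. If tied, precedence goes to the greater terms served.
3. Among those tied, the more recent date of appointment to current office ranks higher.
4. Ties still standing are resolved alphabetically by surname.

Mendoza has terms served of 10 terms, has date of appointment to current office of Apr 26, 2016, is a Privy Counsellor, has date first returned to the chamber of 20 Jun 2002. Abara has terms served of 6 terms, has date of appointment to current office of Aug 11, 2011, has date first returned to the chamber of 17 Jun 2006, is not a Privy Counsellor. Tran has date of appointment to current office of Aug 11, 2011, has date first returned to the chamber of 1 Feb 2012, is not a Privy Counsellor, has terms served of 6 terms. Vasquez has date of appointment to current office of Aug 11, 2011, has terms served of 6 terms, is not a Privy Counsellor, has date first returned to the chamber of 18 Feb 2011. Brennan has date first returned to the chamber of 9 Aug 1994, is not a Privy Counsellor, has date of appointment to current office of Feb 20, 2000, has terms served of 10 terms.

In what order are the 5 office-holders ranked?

Mendoza, Brennan, Abara, Tran, Vasquez

By the first rule: Mendoza (a Privy Counsellor); then Brennan, Abara, Tran and Vasquez (each not a Privy Counsellor).
Among Brennan, Abara, Tran and Vasquez, by terms served (higher first): Brennan (10 terms) before Abara, Tran and Vasquez (6 terms).
Abara, Tran and Vasquez all have date of appointment to current office Aug 11, 2011, so the next rule applies.
Among Abara, Tran and Vasquez, alphabetically by surname: Abara before Tran before Vasquez.
Full order: Mendoza, Brennan, Abara, Tran, Vasquez.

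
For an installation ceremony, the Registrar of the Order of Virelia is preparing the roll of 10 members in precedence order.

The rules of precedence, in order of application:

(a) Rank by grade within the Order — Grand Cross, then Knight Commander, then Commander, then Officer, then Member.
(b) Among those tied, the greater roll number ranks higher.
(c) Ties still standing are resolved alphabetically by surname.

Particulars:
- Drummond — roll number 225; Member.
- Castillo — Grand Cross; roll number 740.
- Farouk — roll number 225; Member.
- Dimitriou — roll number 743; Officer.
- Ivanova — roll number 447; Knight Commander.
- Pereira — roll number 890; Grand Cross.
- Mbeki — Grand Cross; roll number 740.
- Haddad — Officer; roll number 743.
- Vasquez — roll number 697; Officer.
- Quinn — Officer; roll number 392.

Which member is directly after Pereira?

Castillo

By grade within the Order: Pereira, Castillo and Mbeki (Grand Cross); then Ivanova (Knight Commander); then Dimitriou, Haddad, Vasquez and Quinn (Officer); then Drummond and Farouk (Member).
Among Pereira, Castillo and Mbeki, by roll number (higher first): Pereira (890) before Castillo and Mbeki (740).
Among Castillo and Mbeki, alphabetically by surname: Castillo before Mbeki.
Among Dimitriou, Haddad, Vasquez and Quinn, by roll number (higher first): Dimitriou and Haddad (743) before Vasquez (697) before Quinn (392).
Among Dimitriou and Haddad, alphabetically by surname: Dimitriou before Haddad.
Drummond and Farouk both have roll number 225, so the next rule applies.
Among Drummond and Farouk, alphabetically by surname: Drummond before Farouk.
Order: Pereira, Castillo, Mbeki, Ivanova, Dimitriou, Haddad, Vasquez, Quinn, Drummond, Farouk.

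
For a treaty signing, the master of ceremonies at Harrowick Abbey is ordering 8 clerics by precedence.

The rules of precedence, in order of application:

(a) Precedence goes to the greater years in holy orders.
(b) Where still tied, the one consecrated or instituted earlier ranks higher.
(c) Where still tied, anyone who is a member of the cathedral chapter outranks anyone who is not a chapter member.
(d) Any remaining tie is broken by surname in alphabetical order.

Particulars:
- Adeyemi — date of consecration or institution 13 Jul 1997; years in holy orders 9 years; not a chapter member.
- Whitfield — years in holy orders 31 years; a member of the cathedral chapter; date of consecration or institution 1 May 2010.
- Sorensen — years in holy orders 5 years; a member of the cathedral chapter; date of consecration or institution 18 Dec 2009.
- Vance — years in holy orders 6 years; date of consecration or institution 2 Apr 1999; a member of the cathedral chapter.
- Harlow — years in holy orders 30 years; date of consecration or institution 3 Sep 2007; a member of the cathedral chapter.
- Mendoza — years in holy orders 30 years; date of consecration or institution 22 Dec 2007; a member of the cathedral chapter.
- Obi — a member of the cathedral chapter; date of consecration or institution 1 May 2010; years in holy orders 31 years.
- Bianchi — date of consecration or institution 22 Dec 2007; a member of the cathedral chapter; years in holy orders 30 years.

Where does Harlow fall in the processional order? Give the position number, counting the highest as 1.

By years in holy orders (higher first): Obi and Whitfield (both 31 years); then Harlow, Bianchi and Mendoza (each 30 years); then Adeyemi (9 years); then Vance (6 years); then Sorensen (5 years).
Obi and Whitfield both have date of consecration or institution 1 May 2010, so the next rule applies.
Obi and Whitfield are each a member of the cathedral chapter, so the next rule applies.
Among Obi and Whitfield, alphabetically by surname: Obi before Whitfield.
Among Harlow, Bianchi and Mendoza, by date of consecration or institution (earlier first): Harlow (3 Sep 2007) before Bianchi and Mendoza (22 Dec 2007).
Bianchi and Mendoza are each a member of the cathedral chapter, so the next rule applies.
Among Bianchi and Mendoza, alphabetically by surname: Bianchi before Mendoza.
Order: Obi, Whitfield, Harlow, Bianchi, Mendoza, Adeyemi, Vance, Sorensen. So position 3.

3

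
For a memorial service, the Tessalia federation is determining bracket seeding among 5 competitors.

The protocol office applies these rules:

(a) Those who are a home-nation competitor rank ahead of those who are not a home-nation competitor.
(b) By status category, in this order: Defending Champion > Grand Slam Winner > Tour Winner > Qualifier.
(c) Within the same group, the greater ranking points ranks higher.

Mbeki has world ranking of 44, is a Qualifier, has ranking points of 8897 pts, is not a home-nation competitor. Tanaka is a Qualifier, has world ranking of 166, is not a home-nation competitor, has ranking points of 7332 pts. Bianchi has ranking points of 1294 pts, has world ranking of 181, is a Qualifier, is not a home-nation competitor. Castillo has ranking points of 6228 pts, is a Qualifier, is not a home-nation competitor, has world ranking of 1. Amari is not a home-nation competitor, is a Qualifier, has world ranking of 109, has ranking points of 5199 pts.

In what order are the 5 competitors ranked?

Mbeki, Tanaka, Castillo, Amari, Bianchi

By the first rule: Mbeki, Tanaka, Castillo, Amari and Bianchi (each not a home-nation competitor).
Mbeki, Tanaka, Castillo, Amari and Bianchi are each Qualifier, so the next rule applies.
Among Mbeki, Tanaka, Castillo, Amari and Bianchi, by ranking points (higher first): Mbeki (8897 pts) before Tanaka (7332 pts) before Castillo (6228 pts) before Amari (5199 pts) before Bianchi (1294 pts).
Full order: Mbeki, Tanaka, Castillo, Amari, Bianchi.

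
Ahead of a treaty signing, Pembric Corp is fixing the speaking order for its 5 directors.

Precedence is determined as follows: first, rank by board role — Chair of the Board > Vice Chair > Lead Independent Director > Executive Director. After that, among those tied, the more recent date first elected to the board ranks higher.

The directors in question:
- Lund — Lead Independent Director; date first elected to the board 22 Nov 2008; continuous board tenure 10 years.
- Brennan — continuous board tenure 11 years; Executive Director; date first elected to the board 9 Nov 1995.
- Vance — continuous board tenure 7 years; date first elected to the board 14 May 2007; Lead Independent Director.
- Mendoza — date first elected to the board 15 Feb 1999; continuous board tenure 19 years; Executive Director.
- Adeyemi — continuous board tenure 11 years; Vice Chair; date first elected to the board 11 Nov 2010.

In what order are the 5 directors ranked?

Adeyemi, Lund, Vance, Mendoza, Brennan

By board role: Adeyemi (Vice Chair); then Lund and Vance (Lead Independent Director); then Mendoza and Brennan (Executive Director).
Among Lund and Vance, by date first elected to the board (later first): Lund (22 Nov 2008) before Vance (14 May 2007).
Among Mendoza and Brennan, by date first elected to the board (later first): Mendoza (15 Feb 1999) before Brennan (9 Nov 1995).
Full order: Adeyemi, Lund, Vance, Mendoza, Brennan.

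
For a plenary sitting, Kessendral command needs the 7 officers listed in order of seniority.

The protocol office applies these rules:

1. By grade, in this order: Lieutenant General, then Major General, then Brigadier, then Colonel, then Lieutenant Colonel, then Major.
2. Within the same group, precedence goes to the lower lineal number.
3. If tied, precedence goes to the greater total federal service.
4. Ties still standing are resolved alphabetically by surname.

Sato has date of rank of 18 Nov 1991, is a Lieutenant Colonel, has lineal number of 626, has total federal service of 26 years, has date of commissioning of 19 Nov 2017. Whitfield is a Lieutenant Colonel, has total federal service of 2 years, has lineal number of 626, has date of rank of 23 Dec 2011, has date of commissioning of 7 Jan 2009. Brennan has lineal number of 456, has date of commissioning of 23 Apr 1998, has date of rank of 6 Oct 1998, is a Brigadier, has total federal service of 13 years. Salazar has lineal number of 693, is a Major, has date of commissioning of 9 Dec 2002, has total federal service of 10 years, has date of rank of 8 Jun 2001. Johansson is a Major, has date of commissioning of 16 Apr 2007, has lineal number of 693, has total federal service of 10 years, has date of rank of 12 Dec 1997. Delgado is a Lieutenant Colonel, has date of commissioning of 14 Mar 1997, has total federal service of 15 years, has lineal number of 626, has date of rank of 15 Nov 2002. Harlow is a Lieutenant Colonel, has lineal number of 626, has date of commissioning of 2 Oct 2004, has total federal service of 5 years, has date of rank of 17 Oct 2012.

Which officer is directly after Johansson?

By grade: Brennan (Brigadier); then Sato, Delgado, Harlow and Whitfield (Lieutenant Colonel); then Johansson and Salazar (Major).
Sato, Delgado, Harlow and Whitfield all have lineal number 626, so the next rule applies.
Among Sato, Delgado, Harlow and Whitfield, by total federal service (higher first): Sato (26 years) before Delgado (15 years) before Harlow (5 years) before Whitfield (2 years).
Johansson and Salazar both have lineal number 693, so the next rule applies.
Johansson and Salazar both have total federal service 10 years, so the next rule applies.
Among Johansson and Salazar, alphabetically by surname: Johansson before Salazar.
Order: Brennan, Sato, Delgado, Harlow, Whitfield, Johansson, Salazar.

Salazar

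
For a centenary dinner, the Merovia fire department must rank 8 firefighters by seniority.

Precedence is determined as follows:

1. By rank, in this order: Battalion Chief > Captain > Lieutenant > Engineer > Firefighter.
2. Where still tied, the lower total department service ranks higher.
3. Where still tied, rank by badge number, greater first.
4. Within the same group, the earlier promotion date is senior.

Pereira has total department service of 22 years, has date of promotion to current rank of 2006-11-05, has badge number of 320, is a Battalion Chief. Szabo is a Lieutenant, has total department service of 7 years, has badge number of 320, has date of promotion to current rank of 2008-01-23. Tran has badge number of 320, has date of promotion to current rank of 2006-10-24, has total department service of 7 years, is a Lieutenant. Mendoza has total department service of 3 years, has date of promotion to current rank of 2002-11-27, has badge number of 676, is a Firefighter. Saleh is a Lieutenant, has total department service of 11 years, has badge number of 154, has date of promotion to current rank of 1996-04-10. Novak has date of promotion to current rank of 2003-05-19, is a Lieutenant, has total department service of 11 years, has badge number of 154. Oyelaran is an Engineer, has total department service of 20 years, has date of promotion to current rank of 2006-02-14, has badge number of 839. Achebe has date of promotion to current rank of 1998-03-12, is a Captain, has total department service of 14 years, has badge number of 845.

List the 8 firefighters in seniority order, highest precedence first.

By rank: Pereira (Battalion Chief); then Achebe (Captain); then Tran, Szabo, Saleh and Novak (Lieutenant); then Oyelaran (Engineer); then Mendoza (Firefighter).
Among Tran, Szabo, Saleh and Novak, by total department service (lower first): Tran and Szabo (7 years) before Saleh and Novak (11 years).
Tran and Szabo both have badge number 320, so the next rule applies.
Among Tran and Szabo, by date of promotion to current rank (earlier first): Tran (2006-10-24) before Szabo (2008-01-23).
Saleh and Novak both have badge number 154, so the next rule applies.
Among Saleh and Novak, by date of promotion to current rank (earlier first): Saleh (1996-04-10) before Novak (2003-05-19).
Full order: Pereira, Achebe, Tran, Szabo, Saleh, Novak, Oyelaran, Mendoza.

Pereira, Achebe, Tran, Szabo, Saleh, Novak, Oyelaran, Mendoza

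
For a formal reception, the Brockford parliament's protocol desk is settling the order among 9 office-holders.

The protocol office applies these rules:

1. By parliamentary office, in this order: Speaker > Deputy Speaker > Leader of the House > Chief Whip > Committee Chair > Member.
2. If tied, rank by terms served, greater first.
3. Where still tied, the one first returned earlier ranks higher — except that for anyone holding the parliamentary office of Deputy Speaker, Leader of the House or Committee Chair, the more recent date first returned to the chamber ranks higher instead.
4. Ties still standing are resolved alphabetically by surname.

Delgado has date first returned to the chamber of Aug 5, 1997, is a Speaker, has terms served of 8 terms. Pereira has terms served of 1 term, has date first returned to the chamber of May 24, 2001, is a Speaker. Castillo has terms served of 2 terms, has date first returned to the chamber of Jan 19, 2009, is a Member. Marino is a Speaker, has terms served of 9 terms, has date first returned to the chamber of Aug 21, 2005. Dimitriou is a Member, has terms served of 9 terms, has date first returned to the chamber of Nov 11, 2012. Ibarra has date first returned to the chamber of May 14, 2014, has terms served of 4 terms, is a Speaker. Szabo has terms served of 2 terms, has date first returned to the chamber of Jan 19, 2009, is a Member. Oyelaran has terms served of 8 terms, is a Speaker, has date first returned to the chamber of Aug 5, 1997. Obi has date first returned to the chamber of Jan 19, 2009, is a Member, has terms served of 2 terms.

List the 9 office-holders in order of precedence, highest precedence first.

Marino, Delgado, Oyelaran, Ibarra, Pereira, Dimitriou, Castillo, Obi, Szabo

By parliamentary office: Marino, Delgado, Oyelaran, Ibarra and Pereira (Speaker); then Dimitriou, Castillo, Obi and Szabo (Member).
Among Marino, Delgado, Oyelaran, Ibarra and Pereira, by terms served (higher first): Marino (9 terms) before Delgado and Oyelaran (8 terms) before Ibarra (4 terms) before Pereira (1 term).
Delgado and Oyelaran both have date first returned to the chamber Aug 5, 1997, so the next rule applies.
Among Delgado and Oyelaran, alphabetically by surname: Delgado before Oyelaran.
Among Dimitriou, Castillo, Obi and Szabo, by terms served (higher first): Dimitriou (9 terms) before Castillo, Obi and Szabo (2 terms).
Castillo, Obi and Szabo all have date first returned to the chamber Jan 19, 2009, so the next rule applies.
Among Castillo, Obi and Szabo, alphabetically by surname: Castillo before Obi before Szabo.
Full order: Marino, Delgado, Oyelaran, Ibarra, Pereira, Dimitriou, Castillo, Obi, Szabo.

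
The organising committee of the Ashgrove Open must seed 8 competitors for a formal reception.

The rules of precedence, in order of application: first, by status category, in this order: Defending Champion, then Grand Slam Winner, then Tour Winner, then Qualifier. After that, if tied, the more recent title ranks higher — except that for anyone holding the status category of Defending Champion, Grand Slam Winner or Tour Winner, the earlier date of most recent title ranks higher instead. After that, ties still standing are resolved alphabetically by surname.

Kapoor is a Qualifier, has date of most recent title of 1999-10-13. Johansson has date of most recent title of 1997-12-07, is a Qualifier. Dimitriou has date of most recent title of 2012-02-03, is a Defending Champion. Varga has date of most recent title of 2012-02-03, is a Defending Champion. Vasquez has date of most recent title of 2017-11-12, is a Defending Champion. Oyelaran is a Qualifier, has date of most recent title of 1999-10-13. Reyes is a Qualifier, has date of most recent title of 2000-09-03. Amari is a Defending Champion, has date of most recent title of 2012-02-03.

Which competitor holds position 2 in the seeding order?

Dimitriou

By status category: Amari, Dimitriou, Varga and Vasquez (Defending Champion); then Reyes, Kapoor, Oyelaran and Johansson (Qualifier).
Among Amari, Dimitriou, Varga and Vasquez, by date of most recent title (earlier first) (reversed rule for this group): Amari, Dimitriou and Varga (2012-02-03) before Vasquez (2017-11-12).
Among Amari, Dimitriou and Varga, alphabetically by surname: Amari before Dimitriou before Varga.
Among Reyes, Kapoor, Oyelaran and Johansson, by date of most recent title (later first): Reyes (2000-09-03) before Kapoor and Oyelaran (1999-10-13) before Johansson (1997-12-07).
Among Kapoor and Oyelaran, alphabetically by surname: Kapoor before Oyelaran.
Order: Amari, Dimitriou, Varga, Vasquez, Reyes, Kapoor, Oyelaran, Johansson.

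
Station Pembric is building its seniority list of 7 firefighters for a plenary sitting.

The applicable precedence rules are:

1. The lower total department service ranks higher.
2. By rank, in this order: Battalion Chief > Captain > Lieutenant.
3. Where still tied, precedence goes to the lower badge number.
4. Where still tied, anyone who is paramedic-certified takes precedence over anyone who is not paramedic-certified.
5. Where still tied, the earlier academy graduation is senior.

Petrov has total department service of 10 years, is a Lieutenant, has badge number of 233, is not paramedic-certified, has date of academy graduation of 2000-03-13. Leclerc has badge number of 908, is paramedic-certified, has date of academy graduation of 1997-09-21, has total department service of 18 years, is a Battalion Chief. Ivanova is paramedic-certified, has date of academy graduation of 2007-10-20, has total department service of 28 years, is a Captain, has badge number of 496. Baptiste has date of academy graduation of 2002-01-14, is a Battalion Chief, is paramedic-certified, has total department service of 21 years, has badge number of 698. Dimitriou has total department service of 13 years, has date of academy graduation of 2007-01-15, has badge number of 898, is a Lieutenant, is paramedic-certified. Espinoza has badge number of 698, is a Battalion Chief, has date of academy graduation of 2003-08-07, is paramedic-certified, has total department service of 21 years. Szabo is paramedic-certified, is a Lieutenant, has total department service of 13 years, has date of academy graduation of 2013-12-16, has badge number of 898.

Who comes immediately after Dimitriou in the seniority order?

By total department service (lower first): Petrov (10 years); then Dimitriou and Szabo (both 13 years); then Leclerc (18 years); then Baptiste and Espinoza (both 21 years); then Ivanova (28 years).
Dimitriou and Szabo are each Lieutenant, so the next rule applies.
Dimitriou and Szabo both have badge number 898, so the next rule applies.
Dimitriou and Szabo are each paramedic-certified, so the next rule applies.
Among Dimitriou and Szabo, by date of academy graduation (earlier first): Dimitriou (2007-01-15) before Szabo (2013-12-16).
Baptiste and Espinoza are each Battalion Chief, so the next rule applies.
Baptiste and Espinoza both have badge number 698, so the next rule applies.
Baptiste and Espinoza are each paramedic-certified, so the next rule applies.
Among Baptiste and Espinoza, by date of academy graduation (earlier first): Baptiste (2002-01-14) before Espinoza (2003-08-07).
Order: Petrov, Dimitriou, Szabo, Leclerc, Baptiste, Espinoza, Ivanova.

Szabo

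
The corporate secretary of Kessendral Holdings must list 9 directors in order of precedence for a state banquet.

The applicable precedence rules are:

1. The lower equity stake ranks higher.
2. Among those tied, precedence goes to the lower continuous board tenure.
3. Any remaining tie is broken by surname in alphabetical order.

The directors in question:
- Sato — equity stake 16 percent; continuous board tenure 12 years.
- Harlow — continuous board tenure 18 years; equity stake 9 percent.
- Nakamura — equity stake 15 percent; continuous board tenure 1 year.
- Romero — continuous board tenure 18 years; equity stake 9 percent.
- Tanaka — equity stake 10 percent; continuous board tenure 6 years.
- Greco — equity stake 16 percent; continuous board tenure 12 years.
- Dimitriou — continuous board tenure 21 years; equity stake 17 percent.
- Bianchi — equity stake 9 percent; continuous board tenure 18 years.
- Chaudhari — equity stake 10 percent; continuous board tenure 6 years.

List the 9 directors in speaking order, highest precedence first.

Bianchi, Harlow, Romero, Chaudhari, Tanaka, Nakamura, Greco, Sato, Dimitriou

By equity stake (lower first): Bianchi, Harlow and Romero (each 9 percent); then Chaudhari and Tanaka (both 10 percent); then Nakamura (15 percent); then Greco and Sato (both 16 percent); then Dimitriou (17 percent).
Bianchi, Harlow and Romero all have continuous board tenure 18 years, so the next rule applies.
Among Bianchi, Harlow and Romero, alphabetically by surname: Bianchi before Harlow before Romero.
Chaudhari and Tanaka both have continuous board tenure 6 years, so the next rule applies.
Among Chaudhari and Tanaka, alphabetically by surname: Chaudhari before Tanaka.
Greco and Sato both have continuous board tenure 12 years, so the next rule applies.
Among Greco and Sato, alphabetically by surname: Greco before Sato.
Full order: Bianchi, Harlow, Romero, Chaudhari, Tanaka, Nakamura, Greco, Sato, Dimitriou.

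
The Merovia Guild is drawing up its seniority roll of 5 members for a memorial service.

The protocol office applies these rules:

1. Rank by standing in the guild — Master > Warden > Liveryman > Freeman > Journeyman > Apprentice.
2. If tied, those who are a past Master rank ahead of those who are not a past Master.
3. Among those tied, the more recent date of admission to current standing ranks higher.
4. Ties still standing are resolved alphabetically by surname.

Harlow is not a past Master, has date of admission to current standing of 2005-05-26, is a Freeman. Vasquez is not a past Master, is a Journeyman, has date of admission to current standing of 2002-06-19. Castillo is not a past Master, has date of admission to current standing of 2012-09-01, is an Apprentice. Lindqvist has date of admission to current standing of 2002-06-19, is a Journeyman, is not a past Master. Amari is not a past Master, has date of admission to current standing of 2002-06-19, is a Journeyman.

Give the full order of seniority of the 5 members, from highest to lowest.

By standing in the guild: Harlow (Freeman); then Amari, Lindqvist and Vasquez (Journeyman); then Castillo (Apprentice).
Amari, Lindqvist and Vasquez are each not a past Master, so the next rule applies.
Amari, Lindqvist and Vasquez all have date of admission to current standing 2002-06-19, so the next rule applies.
Among Amari, Lindqvist and Vasquez, alphabetically by surname: Amari before Lindqvist before Vasquez.
Full order: Harlow, Amari, Lindqvist, Vasquez, Castillo.

Harlow, Amari, Lindqvist, Vasquez, Castillo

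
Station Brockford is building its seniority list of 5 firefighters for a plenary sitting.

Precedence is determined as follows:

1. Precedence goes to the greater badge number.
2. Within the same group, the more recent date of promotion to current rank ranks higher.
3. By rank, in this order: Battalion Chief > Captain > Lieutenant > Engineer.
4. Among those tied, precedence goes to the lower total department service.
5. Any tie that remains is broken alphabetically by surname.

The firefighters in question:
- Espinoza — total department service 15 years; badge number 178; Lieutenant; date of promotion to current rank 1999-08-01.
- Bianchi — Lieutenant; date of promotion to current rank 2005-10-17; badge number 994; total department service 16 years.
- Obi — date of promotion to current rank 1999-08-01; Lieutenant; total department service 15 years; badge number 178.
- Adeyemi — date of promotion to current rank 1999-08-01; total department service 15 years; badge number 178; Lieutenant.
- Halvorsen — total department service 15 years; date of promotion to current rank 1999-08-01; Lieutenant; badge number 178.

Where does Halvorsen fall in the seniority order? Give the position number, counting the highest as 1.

By badge number (higher first): Bianchi (994); then Adeyemi, Espinoza, Halvorsen and Obi (each 178).
Adeyemi, Espinoza, Halvorsen and Obi all have date of promotion to current rank 1999-08-01, so the next rule applies.
Adeyemi, Espinoza, Halvorsen and Obi are each Lieutenant, so the next rule applies.
Adeyemi, Espinoza, Halvorsen and Obi all have total department service 15 years, so the next rule applies.
Among Adeyemi, Espinoza, Halvorsen and Obi, alphabetically by surname: Adeyemi before Espinoza before Halvorsen before Obi.
Order: Bianchi, Adeyemi, Espinoza, Halvorsen, Obi. So position 4.

4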